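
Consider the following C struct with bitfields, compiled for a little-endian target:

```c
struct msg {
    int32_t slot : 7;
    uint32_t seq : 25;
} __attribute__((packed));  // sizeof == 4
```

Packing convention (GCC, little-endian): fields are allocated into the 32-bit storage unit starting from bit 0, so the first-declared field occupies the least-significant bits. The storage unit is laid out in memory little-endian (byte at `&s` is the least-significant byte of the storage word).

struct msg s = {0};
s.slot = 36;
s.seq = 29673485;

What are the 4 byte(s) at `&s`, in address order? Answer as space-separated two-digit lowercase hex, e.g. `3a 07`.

a4 06 64 e2

slot:7 = 36 → 0x24 << 0 → word 0x00000024
seq:25 = 29673485 → 0x1c4c80d << 7 → word 0xe26406a4
word = 0xe26406a4 → little-endian bytes:
  [0]=0xa4  [1]=0x06  [2]=0x64  [3]=0xe2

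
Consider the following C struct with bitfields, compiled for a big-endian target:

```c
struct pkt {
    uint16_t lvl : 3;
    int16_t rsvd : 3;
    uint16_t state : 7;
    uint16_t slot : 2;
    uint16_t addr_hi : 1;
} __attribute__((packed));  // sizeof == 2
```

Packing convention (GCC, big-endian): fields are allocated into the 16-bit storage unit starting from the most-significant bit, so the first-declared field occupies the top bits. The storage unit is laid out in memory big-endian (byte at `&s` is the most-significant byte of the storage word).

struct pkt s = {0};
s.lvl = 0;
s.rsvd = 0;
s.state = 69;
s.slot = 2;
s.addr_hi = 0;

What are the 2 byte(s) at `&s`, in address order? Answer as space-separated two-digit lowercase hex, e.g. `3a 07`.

02 2c

[13+:3] lvl=0 & 0x7 = 0x0; word=0x0000
[10+:3] rsvd=0 & 0x7 = 0x0; word=0x0000
[3+:7] state=69 & 0x7f = 0x45; word=0x0228
[1+:2] slot=2 & 0x3 = 0x2; word=0x022c
[0+:1] addr_hi=0 & 0x1 = 0x0; word=0x022c
word = 0x022c → big-endian bytes:
  [0]=0x02  [1]=0x2c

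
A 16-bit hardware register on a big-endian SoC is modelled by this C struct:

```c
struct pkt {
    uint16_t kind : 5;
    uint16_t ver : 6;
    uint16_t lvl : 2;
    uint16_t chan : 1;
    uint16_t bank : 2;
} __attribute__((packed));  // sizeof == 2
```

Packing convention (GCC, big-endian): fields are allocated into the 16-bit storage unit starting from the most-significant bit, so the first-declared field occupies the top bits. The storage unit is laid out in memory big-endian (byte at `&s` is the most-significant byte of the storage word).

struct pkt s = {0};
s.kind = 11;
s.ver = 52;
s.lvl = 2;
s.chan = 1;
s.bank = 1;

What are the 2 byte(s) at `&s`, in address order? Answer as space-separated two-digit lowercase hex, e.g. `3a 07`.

5e 95

[11+:5] kind=11 & 0x1f = 0xb; word=0x5800
[5+:6] ver=52 & 0x3f = 0x34; word=0x5e80
[3+:2] lvl=2 & 0x3 = 0x2; word=0x5e90
[2+:1] chan=1 & 0x1 = 0x1; word=0x5e94
[0+:2] bank=1 & 0x3 = 0x1; word=0x5e95
word = 0x5e95 → big-endian bytes:
  [0]=0x5e  [1]=0x95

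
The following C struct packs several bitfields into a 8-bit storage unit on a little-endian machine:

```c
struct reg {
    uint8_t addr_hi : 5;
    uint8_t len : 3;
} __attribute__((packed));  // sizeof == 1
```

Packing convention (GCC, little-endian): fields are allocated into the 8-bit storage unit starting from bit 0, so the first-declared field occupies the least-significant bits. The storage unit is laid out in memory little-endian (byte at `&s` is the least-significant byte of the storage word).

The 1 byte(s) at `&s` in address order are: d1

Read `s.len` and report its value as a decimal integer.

[0]=0xd1 (little-endian) → word 0xd1
addr_hi [0+:5] = (word>>0) & 0x1f = 17
len [5+:3] = (word>>5) & 0x7 = 6  ←

6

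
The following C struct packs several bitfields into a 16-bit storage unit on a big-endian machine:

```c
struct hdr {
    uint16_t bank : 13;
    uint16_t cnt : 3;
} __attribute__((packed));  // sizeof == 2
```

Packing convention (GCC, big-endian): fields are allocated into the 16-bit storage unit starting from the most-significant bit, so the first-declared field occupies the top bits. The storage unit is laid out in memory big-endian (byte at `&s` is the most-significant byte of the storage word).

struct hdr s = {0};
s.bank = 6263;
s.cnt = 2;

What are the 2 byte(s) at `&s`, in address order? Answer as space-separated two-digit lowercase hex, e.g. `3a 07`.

c3 ba

bank:13 = 6263 → 0x1877 << 3 → word 0xc3b8
cnt:3 = 2 → 0x2 << 0 → word 0xc3ba
word = 0xc3ba → big-endian bytes:
  [0]=0xc3  [1]=0xba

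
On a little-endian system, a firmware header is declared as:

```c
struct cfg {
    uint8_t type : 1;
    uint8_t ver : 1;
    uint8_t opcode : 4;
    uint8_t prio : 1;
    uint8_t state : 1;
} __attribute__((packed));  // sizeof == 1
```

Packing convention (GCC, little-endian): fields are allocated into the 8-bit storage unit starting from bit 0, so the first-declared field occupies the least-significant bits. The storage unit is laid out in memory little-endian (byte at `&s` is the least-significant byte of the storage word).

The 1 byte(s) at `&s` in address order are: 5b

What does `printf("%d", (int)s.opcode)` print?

[0]=0x5b (little-endian) → word 0x5b
type:1 @ bit 0 → (0x5b>>0)&0x1 = 0x1
ver:1 @ bit 1 → (0x5b>>1)&0x1 = 0x1
opcode:4 @ bit 2 → (0x5b>>2)&0xf = 0x6  ←
prio:1 @ bit 6 → (0x5b>>6)&0x1 = 0x1
state:1 @ bit 7 → (0x5b>>7)&0x1 = 0x0

6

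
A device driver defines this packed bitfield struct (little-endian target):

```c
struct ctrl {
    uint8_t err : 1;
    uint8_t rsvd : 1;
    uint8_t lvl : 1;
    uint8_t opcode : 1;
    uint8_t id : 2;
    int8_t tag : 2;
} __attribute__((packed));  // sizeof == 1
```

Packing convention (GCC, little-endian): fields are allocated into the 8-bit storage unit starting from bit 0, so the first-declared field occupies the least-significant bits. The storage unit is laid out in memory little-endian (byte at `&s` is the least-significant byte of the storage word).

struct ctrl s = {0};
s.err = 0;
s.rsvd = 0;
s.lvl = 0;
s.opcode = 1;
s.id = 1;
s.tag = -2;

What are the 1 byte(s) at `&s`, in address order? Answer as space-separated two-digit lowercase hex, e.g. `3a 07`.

err (1b) val=0 bits=0x0 at bit 0: 0x00
rsvd (1b) val=0 bits=0x0 at bit 1: 0x00
lvl (1b) val=0 bits=0x0 at bit 2: 0x00
opcode (1b) val=1 bits=0x1 at bit 3: 0x08
id (2b) val=1 bits=0x1 at bit 4: 0x18
tag (2b) val=-2 bits=0x2 at bit 6: 0x98
word = 0x98 → little-endian bytes:
  [0]=0x98

98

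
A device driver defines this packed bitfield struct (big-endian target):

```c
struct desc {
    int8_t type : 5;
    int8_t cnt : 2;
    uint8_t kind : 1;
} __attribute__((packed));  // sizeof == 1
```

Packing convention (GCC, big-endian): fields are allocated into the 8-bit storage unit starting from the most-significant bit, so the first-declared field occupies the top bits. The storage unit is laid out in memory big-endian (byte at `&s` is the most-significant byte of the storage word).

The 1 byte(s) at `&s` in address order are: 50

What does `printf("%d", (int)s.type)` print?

[0]=0x50 (big-endian) → word 0x50
type:5 @ bit 3 → (0x50>>3)&0x1f = 0xa  ←
cnt:2 @ bit 1 → (0x50>>1)&0x3 = 0x0
kind:1 @ bit 0 → (0x50>>0)&0x1 = 0x0
type signed 5b, MSB=0: value = 10

10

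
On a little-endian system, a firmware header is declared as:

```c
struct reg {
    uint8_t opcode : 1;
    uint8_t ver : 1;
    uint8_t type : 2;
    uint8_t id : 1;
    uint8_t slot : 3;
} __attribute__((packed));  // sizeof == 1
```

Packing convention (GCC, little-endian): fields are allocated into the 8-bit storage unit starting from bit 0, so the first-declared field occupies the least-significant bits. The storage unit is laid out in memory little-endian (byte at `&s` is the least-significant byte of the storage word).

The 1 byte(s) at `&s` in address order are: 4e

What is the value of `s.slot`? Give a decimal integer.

[0]=0x4e (little-endian) → word 0x4e
opcode:1 @ bit 0 → (0x4e>>0)&0x1 = 0x0
ver:1 @ bit 1 → (0x4e>>1)&0x1 = 0x1
type:2 @ bit 2 → (0x4e>>2)&0x3 = 0x3
id:1 @ bit 4 → (0x4e>>4)&0x1 = 0x0
slot:3 @ bit 5 → (0x4e>>5)&0x7 = 0x2  ←

2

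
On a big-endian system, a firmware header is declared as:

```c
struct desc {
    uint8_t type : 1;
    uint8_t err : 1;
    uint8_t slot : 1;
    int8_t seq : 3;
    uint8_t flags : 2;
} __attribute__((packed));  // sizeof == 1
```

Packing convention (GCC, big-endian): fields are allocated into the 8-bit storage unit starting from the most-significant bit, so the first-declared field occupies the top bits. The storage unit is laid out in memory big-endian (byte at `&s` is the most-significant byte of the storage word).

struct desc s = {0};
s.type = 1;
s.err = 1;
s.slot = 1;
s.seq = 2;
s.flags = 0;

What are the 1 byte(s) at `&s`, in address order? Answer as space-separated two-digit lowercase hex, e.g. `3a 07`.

type:1 = 1 → 0x1 << 7 → word 0x80
err:1 = 1 → 0x1 << 6 → word 0xc0
slot:1 = 1 → 0x1 << 5 → word 0xe0
seq:3 = 2 → 0x2 << 2 → word 0xe8
flags:2 = 0 → 0x0 << 0 → word 0xe8
word = 0xe8 → big-endian bytes:
  [0]=0xe8

e8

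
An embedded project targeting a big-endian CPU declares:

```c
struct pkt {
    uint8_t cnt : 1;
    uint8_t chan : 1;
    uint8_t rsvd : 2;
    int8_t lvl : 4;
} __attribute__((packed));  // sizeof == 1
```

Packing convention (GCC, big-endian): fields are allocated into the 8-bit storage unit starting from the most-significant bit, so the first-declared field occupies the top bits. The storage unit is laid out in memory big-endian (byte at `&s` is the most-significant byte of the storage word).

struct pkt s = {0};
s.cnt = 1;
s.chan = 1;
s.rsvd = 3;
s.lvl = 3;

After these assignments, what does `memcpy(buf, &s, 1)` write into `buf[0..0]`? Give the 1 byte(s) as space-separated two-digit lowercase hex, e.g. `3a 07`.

f3

cnt:1 = 1 → 0x1 << 7 → word 0x80
chan:1 = 1 → 0x1 << 6 → word 0xc0
rsvd:2 = 3 → 0x3 << 4 → word 0xf0
lvl:4 = 3 → 0x3 << 0 → word 0xf3
word = 0xf3 → big-endian bytes:
  [0]=0xf3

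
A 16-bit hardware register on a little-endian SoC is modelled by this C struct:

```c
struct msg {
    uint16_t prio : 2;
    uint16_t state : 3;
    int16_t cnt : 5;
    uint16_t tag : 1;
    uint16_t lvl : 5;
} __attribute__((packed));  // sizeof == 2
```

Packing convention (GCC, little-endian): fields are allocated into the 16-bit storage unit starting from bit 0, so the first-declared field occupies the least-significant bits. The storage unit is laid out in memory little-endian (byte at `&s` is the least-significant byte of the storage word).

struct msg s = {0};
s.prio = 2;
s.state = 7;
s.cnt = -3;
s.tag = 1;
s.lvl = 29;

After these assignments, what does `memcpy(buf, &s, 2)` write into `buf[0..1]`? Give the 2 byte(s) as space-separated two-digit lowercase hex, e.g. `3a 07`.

[0+:2] prio=2 & 0x3 = 0x2; word=0x0002
[2+:3] state=7 & 0x7 = 0x7; word=0x001e
[5+:5] cnt=-3 & 0x1f = 0x1d; word=0x03be
[10+:1] tag=1 & 0x1 = 0x1; word=0x07be
[11+:5] lvl=29 & 0x1f = 0x1d; word=0xefbe
word = 0xefbe → little-endian bytes:
  [0]=0xbe  [1]=0xef

be ef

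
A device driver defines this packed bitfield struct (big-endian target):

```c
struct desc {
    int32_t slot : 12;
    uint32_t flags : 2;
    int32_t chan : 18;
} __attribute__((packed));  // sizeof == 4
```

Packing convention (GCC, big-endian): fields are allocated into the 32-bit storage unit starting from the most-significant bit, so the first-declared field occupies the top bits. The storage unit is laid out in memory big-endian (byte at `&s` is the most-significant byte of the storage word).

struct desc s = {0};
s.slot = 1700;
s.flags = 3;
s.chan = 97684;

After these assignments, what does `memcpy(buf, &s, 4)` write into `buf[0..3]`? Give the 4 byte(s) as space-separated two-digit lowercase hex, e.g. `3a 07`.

6a 4d 7d 94

slot (12b) val=1700 bits=0x6a4 at bit 20: 0x6a400000
flags (2b) val=3 bits=0x3 at bit 18: 0x6a4c0000
chan (18b) val=97684 bits=0x17d94 at bit 0: 0x6a4d7d94
word = 0x6a4d7d94 → big-endian bytes:
  [0]=0x6a  [1]=0x4d  [2]=0x7d  [3]=0x94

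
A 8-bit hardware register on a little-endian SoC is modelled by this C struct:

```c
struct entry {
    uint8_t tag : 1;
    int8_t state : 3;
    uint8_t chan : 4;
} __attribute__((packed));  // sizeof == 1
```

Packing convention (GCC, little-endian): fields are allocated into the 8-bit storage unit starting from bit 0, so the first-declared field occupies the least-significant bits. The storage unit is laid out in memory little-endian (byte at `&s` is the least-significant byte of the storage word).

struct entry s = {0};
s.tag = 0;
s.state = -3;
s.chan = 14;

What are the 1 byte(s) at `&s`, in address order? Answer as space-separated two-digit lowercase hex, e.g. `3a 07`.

[0+:1] tag=0 & 0x1 = 0x0; word=0x00
[1+:3] state=-3 & 0x7 = 0x5; word=0x0a
[4+:4] chan=14 & 0xf = 0xe; word=0xea
word = 0xea → little-endian bytes:
  [0]=0xea

ea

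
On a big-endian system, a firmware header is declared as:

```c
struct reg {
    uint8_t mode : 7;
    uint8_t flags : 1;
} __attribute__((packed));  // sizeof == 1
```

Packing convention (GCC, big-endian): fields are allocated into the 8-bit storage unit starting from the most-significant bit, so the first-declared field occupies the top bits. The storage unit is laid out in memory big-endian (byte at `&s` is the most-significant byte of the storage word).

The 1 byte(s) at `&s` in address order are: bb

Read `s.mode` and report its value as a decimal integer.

93

[0]=0xbb (big-endian) → word 0xbb
mode [1+:7] = (word>>1) & 0x7f = 93  ←
flags [0+:1] = (word>>0) & 0x1 = 1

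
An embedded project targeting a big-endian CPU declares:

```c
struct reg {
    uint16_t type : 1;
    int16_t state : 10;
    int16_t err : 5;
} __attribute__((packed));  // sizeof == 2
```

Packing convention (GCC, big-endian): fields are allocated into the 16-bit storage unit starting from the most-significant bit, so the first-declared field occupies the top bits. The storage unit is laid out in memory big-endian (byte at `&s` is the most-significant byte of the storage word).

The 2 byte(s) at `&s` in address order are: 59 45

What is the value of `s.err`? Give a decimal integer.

[0]=0x59 [1]=0x45 (big-endian) → word 0x5945
type:1 @ bit 15 → (0x5945>>15)&0x1 = 0x0
state:10 @ bit 5 → (0x5945>>5)&0x3ff = 0x2ca
err:5 @ bit 0 → (0x5945>>0)&0x1f = 0x5  ←
err signed 5b, MSB=0: value = 5

5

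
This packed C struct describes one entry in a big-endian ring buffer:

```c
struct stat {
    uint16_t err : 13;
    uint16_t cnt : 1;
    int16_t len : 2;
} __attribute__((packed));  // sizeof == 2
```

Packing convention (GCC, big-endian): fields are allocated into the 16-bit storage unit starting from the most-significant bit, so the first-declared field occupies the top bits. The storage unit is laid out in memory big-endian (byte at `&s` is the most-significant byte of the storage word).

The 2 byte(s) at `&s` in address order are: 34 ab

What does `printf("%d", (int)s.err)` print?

1685

[0]=0x34 [1]=0xab (big-endian) → word 0x34ab
err [3+:13] = (word>>3) & 0x1fff = 1685  ←
cnt [2+:1] = (word>>2) & 0x1 = 0
len [0+:2] = (word>>0) & 0x3 = 3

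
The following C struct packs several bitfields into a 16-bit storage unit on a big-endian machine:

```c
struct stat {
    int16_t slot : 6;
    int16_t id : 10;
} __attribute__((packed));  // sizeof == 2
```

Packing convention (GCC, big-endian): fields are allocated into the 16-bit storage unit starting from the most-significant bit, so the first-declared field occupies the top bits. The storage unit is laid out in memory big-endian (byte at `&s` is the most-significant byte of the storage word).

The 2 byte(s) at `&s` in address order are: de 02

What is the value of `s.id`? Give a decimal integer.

-510

[0]=0xde [1]=0x02 (big-endian) → word 0xde02
slot [10+:6] = (word>>10) & 0x3f = 55
id [0+:10] = (word>>0) & 0x3ff = 514  ←
id signed 10b, MSB=1: 514 - 1024 = -510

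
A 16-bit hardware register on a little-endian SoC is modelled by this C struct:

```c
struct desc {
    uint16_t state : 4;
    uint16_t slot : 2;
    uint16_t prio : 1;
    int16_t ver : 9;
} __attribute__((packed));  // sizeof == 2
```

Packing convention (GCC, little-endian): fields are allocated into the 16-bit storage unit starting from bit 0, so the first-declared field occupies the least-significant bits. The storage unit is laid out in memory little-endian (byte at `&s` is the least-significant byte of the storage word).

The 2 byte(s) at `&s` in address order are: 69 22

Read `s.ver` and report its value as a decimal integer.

[0]=0x69 [1]=0x22 (little-endian) → word 0x2269
state [0+:4] = (word>>0) & 0xf = 9
slot [4+:2] = (word>>4) & 0x3 = 2
prio [6+:1] = (word>>6) & 0x1 = 1
ver [7+:9] = (word>>7) & 0x1ff = 68  ←
ver signed 9b, MSB=0: value = 68

68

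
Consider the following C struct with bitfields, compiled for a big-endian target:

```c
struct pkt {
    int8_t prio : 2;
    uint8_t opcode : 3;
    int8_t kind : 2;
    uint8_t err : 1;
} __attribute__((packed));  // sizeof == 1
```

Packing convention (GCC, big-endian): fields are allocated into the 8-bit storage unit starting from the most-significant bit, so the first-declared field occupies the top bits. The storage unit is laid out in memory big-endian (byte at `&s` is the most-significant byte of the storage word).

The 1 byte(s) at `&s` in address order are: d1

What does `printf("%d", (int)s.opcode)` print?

[0]=0xd1 (big-endian) → word 0xd1
prio:2 @ bit 6 → (0xd1>>6)&0x3 = 0x3
opcode:3 @ bit 3 → (0xd1>>3)&0x7 = 0x2  ←
kind:2 @ bit 1 → (0xd1>>1)&0x3 = 0x0
err:1 @ bit 0 → (0xd1>>0)&0x1 = 0x1

2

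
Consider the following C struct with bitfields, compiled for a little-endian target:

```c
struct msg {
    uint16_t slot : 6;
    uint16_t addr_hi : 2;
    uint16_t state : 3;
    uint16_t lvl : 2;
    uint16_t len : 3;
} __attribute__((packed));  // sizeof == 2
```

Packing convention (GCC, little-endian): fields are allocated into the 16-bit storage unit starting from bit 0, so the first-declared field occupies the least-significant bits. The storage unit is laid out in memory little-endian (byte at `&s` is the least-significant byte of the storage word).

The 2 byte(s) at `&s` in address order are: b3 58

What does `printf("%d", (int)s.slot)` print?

[0]=0xb3 [1]=0x58 (little-endian) → word 0x58b3
slot:6 @ bit 0 → (0x58b3>>0)&0x3f = 0x33  ←
addr_hi:2 @ bit 6 → (0x58b3>>6)&0x3 = 0x2
state:3 @ bit 8 → (0x58b3>>8)&0x7 = 0x0
lvl:2 @ bit 11 → (0x58b3>>11)&0x3 = 0x3
len:3 @ bit 13 → (0x58b3>>13)&0x7 = 0x2

51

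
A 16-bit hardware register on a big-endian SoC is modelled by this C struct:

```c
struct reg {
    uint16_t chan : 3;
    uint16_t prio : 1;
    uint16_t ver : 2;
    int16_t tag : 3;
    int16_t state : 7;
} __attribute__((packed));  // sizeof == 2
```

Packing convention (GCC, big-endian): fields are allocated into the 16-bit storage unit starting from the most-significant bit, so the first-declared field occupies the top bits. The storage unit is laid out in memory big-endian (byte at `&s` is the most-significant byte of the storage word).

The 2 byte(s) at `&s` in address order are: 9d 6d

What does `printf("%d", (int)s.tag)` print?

[0]=0x9d [1]=0x6d (big-endian) → word 0x9d6d
chan [13+:3] = (word>>13) & 0x7 = 4
prio [12+:1] = (word>>12) & 0x1 = 1
ver [10+:2] = (word>>10) & 0x3 = 3
tag [7+:3] = (word>>7) & 0x7 = 2  ←
state [0+:7] = (word>>0) & 0x7f = 109
tag signed 3b, MSB=0: value = 2

2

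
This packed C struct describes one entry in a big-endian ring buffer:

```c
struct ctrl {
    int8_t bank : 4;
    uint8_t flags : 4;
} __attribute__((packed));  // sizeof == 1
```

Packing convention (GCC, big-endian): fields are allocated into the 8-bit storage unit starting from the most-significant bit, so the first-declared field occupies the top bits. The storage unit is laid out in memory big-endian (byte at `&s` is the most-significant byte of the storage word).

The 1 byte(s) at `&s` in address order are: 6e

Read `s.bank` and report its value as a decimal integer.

6

[0]=0x6e (big-endian) → word 0x6e
bank [4+:4] = (word>>4) & 0xf = 6  ←
flags [0+:4] = (word>>0) & 0xf = 14
bank signed 4b, MSB=0: value = 6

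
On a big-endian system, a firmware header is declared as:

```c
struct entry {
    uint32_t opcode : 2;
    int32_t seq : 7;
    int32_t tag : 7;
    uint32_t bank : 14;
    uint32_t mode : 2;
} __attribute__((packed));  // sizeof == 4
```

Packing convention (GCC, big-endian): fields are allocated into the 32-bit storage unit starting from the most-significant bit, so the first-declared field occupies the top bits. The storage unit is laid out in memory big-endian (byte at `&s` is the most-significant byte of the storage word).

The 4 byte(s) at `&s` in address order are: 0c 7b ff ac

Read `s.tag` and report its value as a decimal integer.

[0]=0x0c [1]=0x7b [2]=0xff [3]=0xac (big-endian) → word 0x0c7bffac
opcode:2 @ bit 30 → (0x0c7bffac>>30)&0x3 = 0x0
seq:7 @ bit 23 → (0x0c7bffac>>23)&0x7f = 0x18
tag:7 @ bit 16 → (0x0c7bffac>>16)&0x7f = 0x7b  ←
bank:14 @ bit 2 → (0x0c7bffac>>2)&0x3fff = 0x3feb
mode:2 @ bit 0 → (0x0c7bffac>>0)&0x3 = 0x0
tag signed 7b, MSB=1: 123 - 128 = -5

-5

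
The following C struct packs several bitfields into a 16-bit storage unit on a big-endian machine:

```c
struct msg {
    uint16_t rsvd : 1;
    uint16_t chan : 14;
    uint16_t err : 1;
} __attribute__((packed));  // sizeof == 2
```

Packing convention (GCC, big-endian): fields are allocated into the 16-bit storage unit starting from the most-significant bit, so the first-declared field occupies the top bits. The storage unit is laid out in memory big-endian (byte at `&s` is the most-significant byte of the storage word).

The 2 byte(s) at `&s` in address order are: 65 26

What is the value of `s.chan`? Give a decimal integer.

12947

[0]=0x65 [1]=0x26 (big-endian) → word 0x6526
rsvd [15+:1] = (word>>15) & 0x1 = 0
chan [1+:14] = (word>>1) & 0x3fff = 12947  ←
err [0+:1] = (word>>0) & 0x1 = 0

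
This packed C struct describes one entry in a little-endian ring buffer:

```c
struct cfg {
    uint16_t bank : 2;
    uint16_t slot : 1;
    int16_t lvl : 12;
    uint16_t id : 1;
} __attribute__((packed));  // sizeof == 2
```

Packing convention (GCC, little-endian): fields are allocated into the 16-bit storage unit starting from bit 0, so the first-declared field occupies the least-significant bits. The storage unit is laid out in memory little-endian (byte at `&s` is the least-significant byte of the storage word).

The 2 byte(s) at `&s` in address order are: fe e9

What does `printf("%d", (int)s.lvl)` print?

[0]=0xfe [1]=0xe9 (little-endian) → word 0xe9fe
bank:2 @ bit 0 → (0xe9fe>>0)&0x3 = 0x2
slot:1 @ bit 2 → (0xe9fe>>2)&0x1 = 0x1
lvl:12 @ bit 3 → (0xe9fe>>3)&0xfff = 0xd3f  ←
id:1 @ bit 15 → (0xe9fe>>15)&0x1 = 0x1
lvl signed 12b, MSB=1: 3391 - 4096 = -705

-705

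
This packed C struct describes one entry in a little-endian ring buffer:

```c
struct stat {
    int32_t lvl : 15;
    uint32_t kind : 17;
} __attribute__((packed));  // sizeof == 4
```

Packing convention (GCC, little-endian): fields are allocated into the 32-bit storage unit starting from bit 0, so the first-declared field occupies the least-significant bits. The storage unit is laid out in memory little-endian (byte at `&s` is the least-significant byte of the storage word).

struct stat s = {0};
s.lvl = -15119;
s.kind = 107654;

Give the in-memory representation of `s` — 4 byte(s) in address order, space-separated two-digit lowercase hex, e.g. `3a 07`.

[0+:15] lvl=-15119 & 0x7fff = 0x44f1; word=0x000044f1
[15+:17] kind=107654 & 0x1ffff = 0x1a486; word=0xd24344f1
word = 0xd24344f1 → little-endian bytes:
  [0]=0xf1  [1]=0x44  [2]=0x43  [3]=0xd2

f1 44 43 d2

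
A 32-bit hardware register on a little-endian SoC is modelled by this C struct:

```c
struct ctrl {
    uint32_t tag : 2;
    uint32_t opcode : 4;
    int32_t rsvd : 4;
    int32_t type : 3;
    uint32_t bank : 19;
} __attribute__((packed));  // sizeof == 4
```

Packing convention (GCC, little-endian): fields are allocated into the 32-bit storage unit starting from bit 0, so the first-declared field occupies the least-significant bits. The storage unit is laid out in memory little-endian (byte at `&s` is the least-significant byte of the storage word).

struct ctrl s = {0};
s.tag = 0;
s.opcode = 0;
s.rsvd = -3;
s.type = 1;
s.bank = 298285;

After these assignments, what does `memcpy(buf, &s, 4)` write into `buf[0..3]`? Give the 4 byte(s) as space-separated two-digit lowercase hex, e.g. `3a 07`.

[0+:2] tag=0 & 0x3 = 0x0; word=0x00000000
[2+:4] opcode=0 & 0xf = 0x0; word=0x00000000
[6+:4] rsvd=-3 & 0xf = 0xd; word=0x00000340
[10+:3] type=1 & 0x7 = 0x1; word=0x00000740
[13+:19] bank=298285 & 0x7ffff = 0x48d2d; word=0x91a5a740
word = 0x91a5a740 → little-endian bytes:
  [0]=0x40  [1]=0xa7  [2]=0xa5  [3]=0x91

40 a7 a5 91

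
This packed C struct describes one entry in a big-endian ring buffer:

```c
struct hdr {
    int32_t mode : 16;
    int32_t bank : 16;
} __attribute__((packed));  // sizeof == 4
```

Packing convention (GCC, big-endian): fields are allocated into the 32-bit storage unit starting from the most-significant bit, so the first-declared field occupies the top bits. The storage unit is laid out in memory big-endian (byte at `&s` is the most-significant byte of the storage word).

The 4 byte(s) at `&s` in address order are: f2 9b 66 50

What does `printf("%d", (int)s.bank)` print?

26192

[0]=0xf2 [1]=0x9b [2]=0x66 [3]=0x50 (big-endian) → word 0xf29b6650
mode:16 @ bit 16 → (0xf29b6650>>16)&0xffff = 0xf29b
bank:16 @ bit 0 → (0xf29b6650>>0)&0xffff = 0x6650  ←
bank signed 16b, MSB=0: value = 26192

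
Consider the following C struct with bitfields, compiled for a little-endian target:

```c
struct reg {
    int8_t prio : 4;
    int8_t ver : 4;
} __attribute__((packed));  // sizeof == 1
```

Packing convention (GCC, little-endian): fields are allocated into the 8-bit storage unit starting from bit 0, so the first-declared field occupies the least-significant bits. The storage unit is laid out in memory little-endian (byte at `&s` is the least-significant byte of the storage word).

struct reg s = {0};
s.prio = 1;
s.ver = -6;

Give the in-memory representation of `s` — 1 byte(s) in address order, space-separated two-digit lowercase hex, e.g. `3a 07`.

a1

prio (4b) val=1 bits=0x1 at bit 0: 0x01
ver (4b) val=-6 bits=0xa at bit 4: 0xa1
word = 0xa1 → little-endian bytes:
  [0]=0xa1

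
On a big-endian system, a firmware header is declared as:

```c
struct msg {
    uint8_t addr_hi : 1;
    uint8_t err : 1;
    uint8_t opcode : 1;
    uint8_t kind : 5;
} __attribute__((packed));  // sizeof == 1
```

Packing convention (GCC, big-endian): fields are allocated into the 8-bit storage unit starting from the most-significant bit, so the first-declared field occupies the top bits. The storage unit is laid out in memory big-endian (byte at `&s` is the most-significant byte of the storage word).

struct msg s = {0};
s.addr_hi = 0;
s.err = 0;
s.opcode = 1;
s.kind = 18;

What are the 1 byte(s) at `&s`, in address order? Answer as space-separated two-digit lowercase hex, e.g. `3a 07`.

32

addr_hi (1b) val=0 bits=0x0 at bit 7: 0x00
err (1b) val=0 bits=0x0 at bit 6: 0x00
opcode (1b) val=1 bits=0x1 at bit 5: 0x20
kind (5b) val=18 bits=0x12 at bit 0: 0x32
word = 0x32 → big-endian bytes:
  [0]=0x32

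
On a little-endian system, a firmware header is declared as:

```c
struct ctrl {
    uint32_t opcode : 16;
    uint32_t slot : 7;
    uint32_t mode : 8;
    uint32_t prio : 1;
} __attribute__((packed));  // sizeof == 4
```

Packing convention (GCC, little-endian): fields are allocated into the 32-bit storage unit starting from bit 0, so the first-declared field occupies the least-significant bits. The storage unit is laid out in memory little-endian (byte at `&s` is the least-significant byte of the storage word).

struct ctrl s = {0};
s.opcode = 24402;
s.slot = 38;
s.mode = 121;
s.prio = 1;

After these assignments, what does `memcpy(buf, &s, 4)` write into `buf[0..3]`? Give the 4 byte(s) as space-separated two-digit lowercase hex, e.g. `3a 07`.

52 5f a6 bc

opcode:16 = 24402 → 0x5f52 << 0 → word 0x00005f52
slot:7 = 38 → 0x26 << 16 → word 0x00265f52
mode:8 = 121 → 0x79 << 23 → word 0x3ca65f52
prio:1 = 1 → 0x1 << 31 → word 0xbca65f52
word = 0xbca65f52 → little-endian bytes:
  [0]=0x52  [1]=0x5f  [2]=0xa6  [3]=0xbc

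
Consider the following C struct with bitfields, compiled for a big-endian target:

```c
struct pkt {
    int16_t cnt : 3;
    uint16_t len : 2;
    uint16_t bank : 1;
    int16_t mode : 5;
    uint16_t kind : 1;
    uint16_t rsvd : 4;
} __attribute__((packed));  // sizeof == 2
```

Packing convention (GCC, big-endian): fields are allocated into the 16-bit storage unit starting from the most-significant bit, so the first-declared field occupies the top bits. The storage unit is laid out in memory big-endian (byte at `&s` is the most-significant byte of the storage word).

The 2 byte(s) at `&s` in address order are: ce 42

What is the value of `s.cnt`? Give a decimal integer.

[0]=0xce [1]=0x42 (big-endian) → word 0xce42
cnt [13+:3] = (word>>13) & 0x7 = 6  ←
len [11+:2] = (word>>11) & 0x3 = 1
bank [10+:1] = (word>>10) & 0x1 = 1
mode [5+:5] = (word>>5) & 0x1f = 18
kind [4+:1] = (word>>4) & 0x1 = 0
rsvd [0+:4] = (word>>0) & 0xf = 2
cnt signed 3b, MSB=1: 6 - 8 = -2

-2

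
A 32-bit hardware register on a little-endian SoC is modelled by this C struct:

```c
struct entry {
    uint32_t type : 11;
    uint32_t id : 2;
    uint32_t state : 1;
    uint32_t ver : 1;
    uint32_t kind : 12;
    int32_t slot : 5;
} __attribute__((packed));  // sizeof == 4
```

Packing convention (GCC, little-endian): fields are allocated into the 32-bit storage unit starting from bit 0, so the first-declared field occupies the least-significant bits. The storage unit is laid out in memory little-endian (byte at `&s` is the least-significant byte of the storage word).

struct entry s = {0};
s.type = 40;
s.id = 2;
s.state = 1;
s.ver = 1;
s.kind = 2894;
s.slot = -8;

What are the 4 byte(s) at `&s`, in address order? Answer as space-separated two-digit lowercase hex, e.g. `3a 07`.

28 70 a7 c5

[0+:11] type=40 & 0x7ff = 0x28; word=0x00000028
[11+:2] id=2 & 0x3 = 0x2; word=0x00001028
[13+:1] state=1 & 0x1 = 0x1; word=0x00003028
[14+:1] ver=1 & 0x1 = 0x1; word=0x00007028
[15+:12] kind=2894 & 0xfff = 0xb4e; word=0x05a77028
[27+:5] slot=-8 & 0x1f = 0x18; word=0xc5a77028
word = 0xc5a77028 → little-endian bytes:
  [0]=0x28  [1]=0x70  [2]=0xa7  [3]=0xc5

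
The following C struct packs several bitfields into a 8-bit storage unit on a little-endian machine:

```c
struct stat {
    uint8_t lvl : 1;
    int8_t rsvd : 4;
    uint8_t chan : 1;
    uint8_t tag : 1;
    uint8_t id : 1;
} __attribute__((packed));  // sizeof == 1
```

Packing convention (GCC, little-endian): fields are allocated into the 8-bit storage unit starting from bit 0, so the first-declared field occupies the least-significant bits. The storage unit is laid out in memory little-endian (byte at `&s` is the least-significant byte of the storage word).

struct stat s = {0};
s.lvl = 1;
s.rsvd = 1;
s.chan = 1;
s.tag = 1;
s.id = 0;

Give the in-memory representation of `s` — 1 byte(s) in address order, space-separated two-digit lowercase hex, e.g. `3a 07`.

63

[0+:1] lvl=1 & 0x1 = 0x1; word=0x01
[1+:4] rsvd=1 & 0xf = 0x1; word=0x03
[5+:1] chan=1 & 0x1 = 0x1; word=0x23
[6+:1] tag=1 & 0x1 = 0x1; word=0x63
[7+:1] id=0 & 0x1 = 0x0; word=0x63
word = 0x63 → little-endian bytes:
  [0]=0x63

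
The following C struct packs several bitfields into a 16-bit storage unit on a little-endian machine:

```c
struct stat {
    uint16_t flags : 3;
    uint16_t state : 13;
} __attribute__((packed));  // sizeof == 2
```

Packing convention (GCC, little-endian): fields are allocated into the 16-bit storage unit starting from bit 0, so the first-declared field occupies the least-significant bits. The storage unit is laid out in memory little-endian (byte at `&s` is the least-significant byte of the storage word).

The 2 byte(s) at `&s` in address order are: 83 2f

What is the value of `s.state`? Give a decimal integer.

1520

[0]=0x83 [1]=0x2f (little-endian) → word 0x2f83
flags [0+:3] = (word>>0) & 0x7 = 3
state [3+:13] = (word>>3) & 0x1fff = 1520  ←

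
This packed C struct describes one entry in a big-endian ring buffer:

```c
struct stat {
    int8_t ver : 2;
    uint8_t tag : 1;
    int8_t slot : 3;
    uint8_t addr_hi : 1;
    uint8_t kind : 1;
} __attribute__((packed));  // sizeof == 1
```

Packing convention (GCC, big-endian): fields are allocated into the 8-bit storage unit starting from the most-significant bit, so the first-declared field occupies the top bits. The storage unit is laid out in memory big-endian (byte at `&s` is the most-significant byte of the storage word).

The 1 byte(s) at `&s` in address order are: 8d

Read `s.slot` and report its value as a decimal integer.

[0]=0x8d (big-endian) → word 0x8d
ver:2 @ bit 6 → (0x8d>>6)&0x3 = 0x2
tag:1 @ bit 5 → (0x8d>>5)&0x1 = 0x0
slot:3 @ bit 2 → (0x8d>>2)&0x7 = 0x3  ←
addr_hi:1 @ bit 1 → (0x8d>>1)&0x1 = 0x0
kind:1 @ bit 0 → (0x8d>>0)&0x1 = 0x1
slot signed 3b, MSB=0: value = 3

3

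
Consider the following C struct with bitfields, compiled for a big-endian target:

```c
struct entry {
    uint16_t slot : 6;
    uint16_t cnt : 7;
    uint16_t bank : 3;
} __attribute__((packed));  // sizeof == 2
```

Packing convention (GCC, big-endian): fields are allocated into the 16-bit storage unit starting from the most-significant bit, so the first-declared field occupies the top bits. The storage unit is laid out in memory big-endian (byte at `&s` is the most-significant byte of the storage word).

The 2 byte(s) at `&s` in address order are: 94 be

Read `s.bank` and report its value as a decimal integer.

6

[0]=0x94 [1]=0xbe (big-endian) → word 0x94be
slot:6 @ bit 10 → (0x94be>>10)&0x3f = 0x25
cnt:7 @ bit 3 → (0x94be>>3)&0x7f = 0x17
bank:3 @ bit 0 → (0x94be>>0)&0x7 = 0x6  ←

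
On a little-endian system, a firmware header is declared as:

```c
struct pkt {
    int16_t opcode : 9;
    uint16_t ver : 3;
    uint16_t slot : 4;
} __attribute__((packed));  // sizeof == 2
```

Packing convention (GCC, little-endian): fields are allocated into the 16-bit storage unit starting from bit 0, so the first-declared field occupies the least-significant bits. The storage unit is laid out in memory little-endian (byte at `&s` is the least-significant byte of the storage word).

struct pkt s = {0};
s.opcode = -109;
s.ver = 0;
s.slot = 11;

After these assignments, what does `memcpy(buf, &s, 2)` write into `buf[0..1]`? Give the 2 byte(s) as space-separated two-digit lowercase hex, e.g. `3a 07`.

opcode:9 = -109 → 0x193 << 0 → word 0x0193
ver:3 = 0 → 0x0 << 9 → word 0x0193
slot:4 = 11 → 0xb << 12 → word 0xb193
word = 0xb193 → little-endian bytes:
  [0]=0x93  [1]=0xb1

93 b1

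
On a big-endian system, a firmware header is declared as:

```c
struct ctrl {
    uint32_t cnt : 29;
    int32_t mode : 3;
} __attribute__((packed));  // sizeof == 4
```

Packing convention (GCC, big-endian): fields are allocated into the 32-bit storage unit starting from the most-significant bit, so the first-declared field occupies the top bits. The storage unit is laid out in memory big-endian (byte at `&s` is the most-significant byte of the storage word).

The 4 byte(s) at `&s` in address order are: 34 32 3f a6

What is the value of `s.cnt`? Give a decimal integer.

109463540

[0]=0x34 [1]=0x32 [2]=0x3f [3]=0xa6 (big-endian) → word 0x34323fa6
cnt:29 @ bit 3 → (0x34323fa6>>3)&0x1fffffff = 0x68647f4  ←
mode:3 @ bit 0 → (0x34323fa6>>0)&0x7 = 0x6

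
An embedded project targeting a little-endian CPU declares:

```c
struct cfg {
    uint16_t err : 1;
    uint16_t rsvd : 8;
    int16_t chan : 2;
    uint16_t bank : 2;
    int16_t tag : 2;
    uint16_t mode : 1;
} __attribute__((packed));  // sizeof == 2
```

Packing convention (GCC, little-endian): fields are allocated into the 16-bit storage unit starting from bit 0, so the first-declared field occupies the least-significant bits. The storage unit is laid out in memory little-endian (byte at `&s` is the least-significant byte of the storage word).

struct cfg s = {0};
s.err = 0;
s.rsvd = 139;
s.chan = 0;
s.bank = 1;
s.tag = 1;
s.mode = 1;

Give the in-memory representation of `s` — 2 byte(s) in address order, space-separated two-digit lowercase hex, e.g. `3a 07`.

err (1b) val=0 bits=0x0 at bit 0: 0x0000
rsvd (8b) val=139 bits=0x8b at bit 1: 0x0116
chan (2b) val=0 bits=0x0 at bit 9: 0x0116
bank (2b) val=1 bits=0x1 at bit 11: 0x0916
tag (2b) val=1 bits=0x1 at bit 13: 0x2916
mode (1b) val=1 bits=0x1 at bit 15: 0xa916
word = 0xa916 → little-endian bytes:
  [0]=0x16  [1]=0xa9

16 a9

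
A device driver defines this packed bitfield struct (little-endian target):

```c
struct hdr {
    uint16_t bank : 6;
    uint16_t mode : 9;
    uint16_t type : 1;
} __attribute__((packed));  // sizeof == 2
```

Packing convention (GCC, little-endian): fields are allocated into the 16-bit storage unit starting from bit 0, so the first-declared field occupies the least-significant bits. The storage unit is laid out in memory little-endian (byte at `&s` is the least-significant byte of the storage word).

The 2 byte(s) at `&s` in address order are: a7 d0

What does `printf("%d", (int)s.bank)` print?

39

[0]=0xa7 [1]=0xd0 (little-endian) → word 0xd0a7
bank:6 @ bit 0 → (0xd0a7>>0)&0x3f = 0x27  ←
mode:9 @ bit 6 → (0xd0a7>>6)&0x1ff = 0x142
type:1 @ bit 15 → (0xd0a7>>15)&0x1 = 0x1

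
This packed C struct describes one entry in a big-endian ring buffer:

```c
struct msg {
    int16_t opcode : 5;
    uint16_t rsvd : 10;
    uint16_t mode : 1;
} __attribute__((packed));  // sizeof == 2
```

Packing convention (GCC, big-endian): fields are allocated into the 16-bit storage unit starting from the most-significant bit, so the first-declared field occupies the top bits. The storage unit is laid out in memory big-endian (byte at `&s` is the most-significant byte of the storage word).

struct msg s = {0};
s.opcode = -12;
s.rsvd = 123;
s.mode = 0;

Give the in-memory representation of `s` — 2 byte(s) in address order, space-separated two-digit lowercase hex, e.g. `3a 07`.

a0 f6

opcode (5b) val=-12 bits=0x14 at bit 11: 0xa000
rsvd (10b) val=123 bits=0x7b at bit 1: 0xa0f6
mode (1b) val=0 bits=0x0 at bit 0: 0xa0f6
word = 0xa0f6 → big-endian bytes:
  [0]=0xa0  [1]=0xf6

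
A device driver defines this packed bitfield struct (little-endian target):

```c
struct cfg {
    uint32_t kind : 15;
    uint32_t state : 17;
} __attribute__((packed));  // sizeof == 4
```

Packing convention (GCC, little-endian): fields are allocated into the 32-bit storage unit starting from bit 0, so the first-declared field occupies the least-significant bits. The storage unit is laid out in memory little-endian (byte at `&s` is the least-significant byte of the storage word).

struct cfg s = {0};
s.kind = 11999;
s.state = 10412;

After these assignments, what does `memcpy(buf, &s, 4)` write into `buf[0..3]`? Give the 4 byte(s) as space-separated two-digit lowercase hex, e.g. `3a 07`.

df 2e 56 14

kind:15 = 11999 → 0x2edf << 0 → word 0x00002edf
state:17 = 10412 → 0x28ac << 15 → word 0x14562edf
word = 0x14562edf → little-endian bytes:
  [0]=0xdf  [1]=0x2e  [2]=0x56  [3]=0x14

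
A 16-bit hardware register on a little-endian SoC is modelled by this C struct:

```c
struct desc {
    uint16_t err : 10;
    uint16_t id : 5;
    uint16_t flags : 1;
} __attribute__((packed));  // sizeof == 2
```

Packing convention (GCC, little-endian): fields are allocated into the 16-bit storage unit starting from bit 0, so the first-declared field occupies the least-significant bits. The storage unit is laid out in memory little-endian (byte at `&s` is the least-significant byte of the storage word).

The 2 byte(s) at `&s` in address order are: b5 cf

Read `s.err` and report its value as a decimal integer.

949

[0]=0xb5 [1]=0xcf (little-endian) → word 0xcfb5
err [0+:10] = (word>>0) & 0x3ff = 949  ←
id [10+:5] = (word>>10) & 0x1f = 19
flags [15+:1] = (word>>15) & 0x1 = 1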